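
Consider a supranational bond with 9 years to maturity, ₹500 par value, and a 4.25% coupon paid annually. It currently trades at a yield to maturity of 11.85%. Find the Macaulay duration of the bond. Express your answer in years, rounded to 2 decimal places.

7.18 years

Periodic yield y = 0.1185. Discount each cash flow and weight by its year:
  t   CF        PV=CF/(1+0.1185)^t    t·PV
  1        21.25        18.9987        18.9987
  2        21.25        16.9858        33.9717
  3        21.25        15.1863        45.5588
  4        21.25        13.5773        54.3094
  5        21.25        12.1389        60.6945
  6        21.25        10.8528        65.1170
  7        21.25         9.7030        67.9212
  8        21.25         8.6750        69.4002
  9       521.25       190.2489     1,712.2402
  Σ                    296.3668     2,128.2115
Price P = Σ PV = 296.3668.
Macaulay duration = Σ(t·PV) / P = 2,128.2115 / 296.3668 = 7.18101 years.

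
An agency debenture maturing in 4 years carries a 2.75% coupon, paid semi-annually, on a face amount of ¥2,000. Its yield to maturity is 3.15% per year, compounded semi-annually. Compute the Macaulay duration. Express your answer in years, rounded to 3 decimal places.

3.813 years

Periodic yield y = 0.01575. Discount each cash flow and weight by its period:
  t   CF        PV=CF/(1+0.01575)^t    t·PV
  1        27.50        27.0736        27.0736
  2        27.50        26.6538        53.3076
  3        27.50        26.2405        78.7215
  4        27.50        25.8336       103.3345
  5        27.50        25.4331       127.1653
  6        27.50        25.0387       150.2322
  7        27.50        24.6505       172.5532
  8     2,027.50     1,789.2302    14,313.8414
  Σ                  1,970.1539    15,026.2292
Price P = Σ PV = 1,970.1539.
Macaulay duration = Σ(t·PV) / P = 15,026.2292 / 1,970.1539 = 7.62693 half-year periods.
In years: 7.62693 / 2 = 3.81347 years.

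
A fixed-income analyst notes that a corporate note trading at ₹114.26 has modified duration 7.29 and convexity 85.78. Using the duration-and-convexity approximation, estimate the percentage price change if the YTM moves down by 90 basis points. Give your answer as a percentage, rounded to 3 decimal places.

+6.908%

Duration effect: -D_mod·Δy = -7.29 × (-0.009) = +0.065610
Convexity effect: ½·C·(Δy)² = 0.5 × 85.78 × (-0.009)² = +0.00347409
ΔP/P ≈ +0.065610 + 0.00347409 = +0.06908409
= +6.908409%.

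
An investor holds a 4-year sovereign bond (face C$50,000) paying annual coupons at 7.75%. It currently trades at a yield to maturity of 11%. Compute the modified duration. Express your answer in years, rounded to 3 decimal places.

Periodic yield y = 0.11. First find Macaulay duration:
  t   CF        PV=CF/(1+0.11)^t    t·PV
  1     3,875.00     3,490.9910     3,490.9910
  2     3,875.00     3,145.0369     6,290.0739
  3     3,875.00     2,833.3666     8,500.0998
  4    53,875.00    35,489.1312   141,956.5249
  Σ                 44,958.5258   160,237.6896
P = 44,958.5258; Macaulay duration = 160,237.6896 / 44,958.5258 = 3.56412 years.
Modified duration = D_Mac / (1 + y) = 3.56412 / 1.11 = 3.21092 years.

3.211 years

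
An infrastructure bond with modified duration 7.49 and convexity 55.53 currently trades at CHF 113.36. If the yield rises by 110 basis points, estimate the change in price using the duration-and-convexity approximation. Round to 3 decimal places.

-CHF 8.959

Duration effect: -D_mod·Δy = -7.49 × (+0.011) = -0.082390
Convexity effect: ½·C·(Δy)² = 0.5 × 55.53 × (0.011)² = +0.003359565
ΔP/P ≈ -0.082390 + 0.003359565 = -0.079030435
ΔP ≈ 113.36 × (-0.079030435) = -8.9588901116.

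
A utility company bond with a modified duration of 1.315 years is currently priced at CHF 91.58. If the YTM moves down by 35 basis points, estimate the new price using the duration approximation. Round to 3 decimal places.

CHF 92.001

Duration approximation: ΔP/P ≈ -D_mod · Δy = -1.315 × (-0.0035) = +0.0046025.
New price ≈ 91.58 × (1 + 0.0046025) = 92.00149695.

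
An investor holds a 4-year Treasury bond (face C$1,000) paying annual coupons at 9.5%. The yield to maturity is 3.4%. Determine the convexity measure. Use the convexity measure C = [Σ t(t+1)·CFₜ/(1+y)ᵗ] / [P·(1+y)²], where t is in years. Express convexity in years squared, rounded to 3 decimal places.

15.968

With y = 0.034:
  t   CF        PV=CF/(1+0.034)^t    t·PV        t(t+1)·PV
  1        95.00        91.8762        91.8762         183.7524
  2        95.00        88.8551       177.7103         533.1308
  3        95.00        85.9334       257.8002       1,031.2008
  4     1,095.00       957.9260     3,831.7040      19,158.5201
  Σ                  1,224.5907     4,359.0907      20,906.6041
P = 1,224.5907.
Convexity = Σ t(t+1)·PV / [P·(1+y)²] = 20,906.6041 / (1,224.5907 × 1.069156) = 15.96803.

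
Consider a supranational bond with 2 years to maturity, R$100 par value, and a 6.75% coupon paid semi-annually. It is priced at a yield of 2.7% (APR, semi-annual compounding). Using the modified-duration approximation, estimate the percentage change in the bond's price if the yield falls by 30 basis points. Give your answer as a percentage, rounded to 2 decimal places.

+0.56%

Periodic yield y = 0.0135. Modified duration first:
  t   CF        PV=CF/(1+0.0135)^t    t·PV
  1        3.375         3.3300         3.3300
  2        3.375         3.2857         6.5714
  3        3.375         3.2419         9.7258
  4      103.375        97.9762       391.9047
  Σ                    107.8338       411.5319
P = 107.8338; D_Mac = 3.81635 half-year periods = 1.90818 yrs; D_mod = 1.90818/(1+0.0135) = 1.88276 yrs.
ΔP/P ≈ -D_mod · Δy = -1.88276 × (-0.003) = +0.005648 = +0.5648%.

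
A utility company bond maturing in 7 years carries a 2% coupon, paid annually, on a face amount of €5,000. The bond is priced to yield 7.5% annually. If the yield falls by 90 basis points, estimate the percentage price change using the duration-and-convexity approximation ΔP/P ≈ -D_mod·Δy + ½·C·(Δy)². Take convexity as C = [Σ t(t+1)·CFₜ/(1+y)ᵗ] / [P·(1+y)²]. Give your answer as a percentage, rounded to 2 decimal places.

With y = 0.075:
  t   CF        PV=CF/(1+0.075)^t    t·PV        t(t+1)·PV
  1       100.00        93.0233        93.0233         186.0465
  2       100.00        86.5333       173.0665         519.1996
  3       100.00        80.4961       241.4882         965.9527
  4       100.00        74.8801       299.5202       1,497.6011
  5       100.00        69.6559       348.2793       2,089.6759
  6       100.00        64.7962       388.7769       2,721.4384
  7     5,100.00     3,074.0500    21,518.3500     172,146.7997
  Σ                  3,543.4346    23,062.5044     180,126.7138
P = 3,543.4346; D_Mac = 6.50852 yrs; D_mod = 6.05443 yrs; C = 43.98826.
Duration effect: -6.05443 × (-0.009) = +0.054490
Convexity effect: 0.5 × 43.98826 × (-0.009)² = +0.0017815
ΔP/P ≈ +0.054490 + 0.0017815 = +0.056271 = +5.6271%.

+5.63%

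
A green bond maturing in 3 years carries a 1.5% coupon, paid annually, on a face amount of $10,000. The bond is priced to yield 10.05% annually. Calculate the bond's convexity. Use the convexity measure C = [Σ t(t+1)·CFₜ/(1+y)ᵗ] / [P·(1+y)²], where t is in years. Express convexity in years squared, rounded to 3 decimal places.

9.688

With y = 0.1005:
  t   CF        PV=CF/(1+0.1005)^t    t·PV        t(t+1)·PV
  1       150.00       136.3017       136.3017         272.6034
  2       150.00       123.8543       247.7086         743.1259
  3    10,150.00     7,615.4558    22,846.3674      91,385.4695
  Σ                  7,875.6118    23,230.3777      92,401.1988
P = 7,875.6118.
Convexity = Σ t(t+1)·PV / [P·(1+y)²] = 92,401.1988 / (7,875.6118 × 1.211100) = 9.68753.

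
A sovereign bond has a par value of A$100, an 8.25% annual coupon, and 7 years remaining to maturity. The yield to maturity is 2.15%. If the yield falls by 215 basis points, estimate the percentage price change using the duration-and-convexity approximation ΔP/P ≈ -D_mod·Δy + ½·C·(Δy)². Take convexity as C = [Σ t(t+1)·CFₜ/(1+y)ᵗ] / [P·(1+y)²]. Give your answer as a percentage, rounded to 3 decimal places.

With y = 0.0215:
  t   CF        PV=CF/(1+0.0215)^t    t·PV        t(t+1)·PV
  1         8.25         8.0764         8.0764          16.1527
  2         8.25         7.9064        15.8127          47.4382
  3         8.25         7.7400        23.2199          92.8795
  4         8.25         7.5771        30.3082         151.5411
  5         8.25         7.4176        37.0879         222.5273
  6         8.25         7.2615        43.5687         304.9812
  7       108.25        93.2737       652.9161       5,223.3284
  Σ                    139.2525       810.9899       6,058.8485
P = 139.2525; D_Mac = 5.82388 yrs; D_mod = 5.70130 yrs; C = 41.69753.
Duration effect: -5.70130 × (-0.0215) = +0.122578
Convexity effect: 0.5 × 41.69753 × (-0.0215)² = +0.0096373
ΔP/P ≈ +0.122578 + 0.0096373 = +0.132215 = +13.2215%.

+13.222%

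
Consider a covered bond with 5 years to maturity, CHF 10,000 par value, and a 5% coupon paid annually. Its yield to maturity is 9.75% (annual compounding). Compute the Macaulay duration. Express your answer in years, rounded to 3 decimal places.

Periodic yield y = 0.0975. Discount each cash flow and weight by its year:
  t   CF        PV=CF/(1+0.0975)^t    t·PV
  1       500.00       455.5809       455.5809
  2       500.00       415.1079       830.2157
  3       500.00       378.2304     1,134.6912
  4       500.00       344.6291     1,378.5162
  5    10,500.00     6,594.2689    32,971.3446
  Σ                  8,187.8171    36,770.3486
Price P = Σ PV = 8,187.8171.
Macaulay duration = Σ(t·PV) / P = 36,770.3486 / 8,187.8171 = 4.49086 years.

4.491 years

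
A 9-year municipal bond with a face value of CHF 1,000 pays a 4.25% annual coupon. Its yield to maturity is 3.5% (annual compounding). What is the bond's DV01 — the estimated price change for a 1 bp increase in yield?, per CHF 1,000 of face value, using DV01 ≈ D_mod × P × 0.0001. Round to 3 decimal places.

CHF 0.787

Periodic yield y = 0.035.
  t   CF        PV=CF/(1+0.035)^t    t·PV
  1        42.50        41.0628        41.0628
  2        42.50        39.6742        79.3484
  3        42.50        38.3326       114.9977
  4        42.50        37.0363       148.1452
  5        42.50        35.7839       178.9193
  6        42.50        34.5738       207.4427
  7        42.50        33.4046       233.8323
  8        42.50        32.2750       258.1999
  9     1,042.50       764.9145     6,884.2308
  Σ                  1,057.0576     8,146.1791
P = 1,057.0576; D_Mac = 7.70647 yrs; D_mod = 7.44586 yrs.
DV01 ≈ 7.44586 × 1,057.0576 × 0.0001 = 0.787070.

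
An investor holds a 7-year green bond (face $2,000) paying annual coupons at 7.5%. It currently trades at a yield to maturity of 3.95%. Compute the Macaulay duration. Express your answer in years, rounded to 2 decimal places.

Periodic yield y = 0.0395. Discount each cash flow and weight by its year:
  t   CF        PV=CF/(1+0.0395)^t    t·PV
  1       150.00       144.3001       144.3001
  2       150.00       138.8169       277.6338
  3       150.00       133.5420       400.6259
  4       150.00       128.4675       513.8700
  5       150.00       123.5859       617.9293
  6       150.00       118.8897       713.3383
  7     2,150.00     1,639.3323    11,475.3263
  Σ                  2,426.9344    14,143.0238
Price P = Σ PV = 2,426.9344.
Macaulay duration = Σ(t·PV) / P = 14,143.0238 / 2,426.9344 = 5.82753 years.

5.83 years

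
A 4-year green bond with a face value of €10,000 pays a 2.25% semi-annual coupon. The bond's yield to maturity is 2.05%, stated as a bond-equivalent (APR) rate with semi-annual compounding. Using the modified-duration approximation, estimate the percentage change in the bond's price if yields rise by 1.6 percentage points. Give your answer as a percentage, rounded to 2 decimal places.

-6.09%

Periodic yield y = 0.01025. Modified duration first:
  t   CF        PV=CF/(1+0.01025)^t    t·PV
  1       112.50       111.3586       111.3586
  2       112.50       110.2287       220.4575
  3       112.50       109.1103       327.3310
  4       112.50       108.0033       432.0133
  5       112.50       106.9075       534.5376
  6       112.50       105.8228       634.9370
  7       112.50       104.7492       733.2441
  8    10,112.50     9,320.2521    74,562.0172
  Σ                 10,076.4326    77,555.8961
P = 10,076.4326; D_Mac = 7.69676 half-year periods = 3.84838 yrs; D_mod = 3.84838/(1+0.01025) = 3.80933 yrs.
ΔP/P ≈ -D_mod · Δy = -3.80933 × (+0.016) = -0.060949 = -6.0949%.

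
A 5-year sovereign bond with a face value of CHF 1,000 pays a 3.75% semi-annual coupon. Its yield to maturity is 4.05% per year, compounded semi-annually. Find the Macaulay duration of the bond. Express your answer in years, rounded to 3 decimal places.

Periodic yield y = 0.02025. Discount each cash flow and weight by its period:
  t   CF        PV=CF/(1+0.02025)^t    t·PV
  1        18.75        18.3778        18.3778
  2        18.75        18.0131        36.0262
  3        18.75        17.6556        52.9667
  4        18.75        17.3051        69.2205
  5        18.75        16.9617        84.8083
  6        18.75        16.6250        99.7500
  7        18.75        16.2950       114.0652
  8        18.75        15.9716       127.7728
  9        18.75        15.6546       140.8914
  10    1,018.75       833.6842     8,336.8423
  Σ                    986.5437     9,080.7211
Price P = Σ PV = 986.5437.
Macaulay duration = Σ(t·PV) / P = 9,080.7211 / 986.5437 = 9.20458 half-year periods.
In years: 9.20458 / 2 = 4.60229 years.

4.602 years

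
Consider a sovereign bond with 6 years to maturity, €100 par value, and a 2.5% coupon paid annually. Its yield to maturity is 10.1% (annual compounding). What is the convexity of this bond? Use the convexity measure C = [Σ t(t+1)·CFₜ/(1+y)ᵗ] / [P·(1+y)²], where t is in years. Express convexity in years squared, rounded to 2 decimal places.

31.23

With y = 0.101:
  t   CF        PV=CF/(1+0.101)^t    t·PV        t(t+1)·PV
  1         2.50         2.2707         2.2707           4.5413
  2         2.50         2.0624         4.1247          12.3742
  3         2.50         1.8732         5.6195          22.4781
  4         2.50         1.7013         6.8054          34.0268
  5         2.50         1.5453         7.7263          46.3580
  6       102.50        57.5440       345.2639       2,416.8475
  Σ                     66.9968       371.8105       2,536.6258
P = 66.9968.
Convexity = Σ t(t+1)·PV / [P·(1+y)²] = 2,536.6258 / (66.9968 × 1.212201) = 31.23401.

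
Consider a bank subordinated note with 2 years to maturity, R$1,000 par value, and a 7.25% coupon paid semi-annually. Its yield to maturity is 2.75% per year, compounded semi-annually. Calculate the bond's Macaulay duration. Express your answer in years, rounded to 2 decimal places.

Periodic yield y = 0.01375. Discount each cash flow and weight by its period:
  t   CF        PV=CF/(1+0.01375)^t    t·PV
  1        36.25        35.7583        35.7583
  2        36.25        35.2733        70.5466
  3        36.25        34.7949       104.3847
  4     1,036.25       981.1628     3,924.6512
  Σ                  1,086.9893     4,135.3408
Price P = Σ PV = 1,086.9893.
Macaulay duration = Σ(t·PV) / P = 4,135.3408 / 1,086.9893 = 3.80440 half-year periods.
In years: 3.80440 / 2 = 1.90220 years.

1.90 years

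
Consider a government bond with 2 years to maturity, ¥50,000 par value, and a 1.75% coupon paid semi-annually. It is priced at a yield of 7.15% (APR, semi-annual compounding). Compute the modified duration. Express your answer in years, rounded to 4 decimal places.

1.9044 years

Periodic yield y = 0.03575. First find Macaulay duration:
  t   CF        PV=CF/(1+0.03575)^t    t·PV
  1       437.50       422.3992       422.3992
  2       437.50       407.8197       815.6393
  3       437.50       393.7433     1,181.2300
  4    50,437.50    43,826.1968   175,304.7870
  Σ                 45,050.1590   177,724.0557
P = 45,050.1590; Macaulay duration = 177,724.0557 / 45,050.1590 = 3.94503 half-year periods = 1.97251 years.
Modified duration = D_Mac / (1 + y) = 1.97251 / 1.03575 = 1.90443 years.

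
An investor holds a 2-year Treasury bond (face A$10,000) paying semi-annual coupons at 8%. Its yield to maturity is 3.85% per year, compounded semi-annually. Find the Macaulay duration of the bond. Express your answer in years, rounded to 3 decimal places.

Periodic yield y = 0.01925. Discount each cash flow and weight by its period:
  t   CF        PV=CF/(1+0.01925)^t    t·PV
  1       400.00       392.4454       392.4454
  2       400.00       385.0335       770.0671
  3       400.00       377.7616     1,133.2849
  4    10,400.00     9,636.3033    38,545.2130
  Σ                 10,791.5438    40,841.0104
Price P = Σ PV = 10,791.5438.
Macaulay duration = Σ(t·PV) / P = 40,841.0104 / 10,791.5438 = 3.78454 half-year periods.
In years: 3.78454 / 2 = 1.89227 years.

1.892 years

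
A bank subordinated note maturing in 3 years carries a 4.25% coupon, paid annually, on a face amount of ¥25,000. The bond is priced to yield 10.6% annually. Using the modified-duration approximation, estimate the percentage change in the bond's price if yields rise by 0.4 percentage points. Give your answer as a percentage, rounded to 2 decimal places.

Periodic yield y = 0.106. Modified duration first:
  t   CF        PV=CF/(1+0.106)^t    t·PV
  1     1,062.50       960.6691       960.6691
  2     1,062.50       868.5977     1,737.1954
  3    26,062.50    19,264.1873    57,792.5618
  Σ                 21,093.4541    60,490.4263
P = 21,093.4541; D_Mac = 2.86773 yrs; D_mod = 2.86773/(1+0.106) = 2.59289 yrs.
ΔP/P ≈ -D_mod · Δy = -2.59289 × (+0.004) = -0.010372 = -1.0372%.

-1.04%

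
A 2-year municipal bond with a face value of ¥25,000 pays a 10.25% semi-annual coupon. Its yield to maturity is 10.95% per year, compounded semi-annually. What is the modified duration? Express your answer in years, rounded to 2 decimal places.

Periodic yield y = 0.05475. First find Macaulay duration:
  t   CF        PV=CF/(1+0.05475)^t    t·PV
  1     1,281.25     1,214.7428     1,214.7428
  2     1,281.25     1,151.6879     2,303.3758
  3     1,281.25     1,091.9061     3,275.7182
  4    26,281.25    21,234.7856    84,939.1426
  Σ                 24,693.1224    91,732.9794
P = 24,693.1224; Macaulay duration = 91,732.9794 / 24,693.1224 = 3.71492 half-year periods = 1.85746 years.
Modified duration = D_Mac / (1 + y) = 1.85746 / 1.05475 = 1.76104 years.

1.76 years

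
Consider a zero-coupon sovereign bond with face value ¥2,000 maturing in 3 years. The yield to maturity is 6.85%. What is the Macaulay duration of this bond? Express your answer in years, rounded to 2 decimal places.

3.00 years

A zero-coupon bond has a single cash flow at maturity, so its Macaulay duration equals its maturity: 3 years.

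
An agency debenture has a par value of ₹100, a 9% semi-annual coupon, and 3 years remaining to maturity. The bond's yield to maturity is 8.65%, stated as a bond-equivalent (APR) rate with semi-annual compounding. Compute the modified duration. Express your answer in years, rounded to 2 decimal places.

Periodic yield y = 0.04325. First find Macaulay duration:
  t   CF        PV=CF/(1+0.04325)^t    t·PV
  1         4.50         4.3134         4.3134
  2         4.50         4.1346         8.2692
  3         4.50         3.9632        11.8896
  4         4.50         3.7989        15.1956
  5         4.50         3.6414        18.2071
  6       104.50        81.0561       486.3369
  Σ                    100.9077       544.2119
P = 100.9077; Macaulay duration = 544.2119 / 100.9077 = 5.39316 half-year periods = 2.69658 years.
Modified duration = D_Mac / (1 + y) = 2.69658 / 1.04325 = 2.58479 years.

2.58 years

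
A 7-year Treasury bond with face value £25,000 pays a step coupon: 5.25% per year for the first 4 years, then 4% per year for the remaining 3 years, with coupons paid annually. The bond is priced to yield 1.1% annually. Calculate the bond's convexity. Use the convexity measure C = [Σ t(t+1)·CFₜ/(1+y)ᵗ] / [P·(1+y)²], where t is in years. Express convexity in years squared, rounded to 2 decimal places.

With y = 0.011:
  t   CF        PV=CF/(1+0.011)^t    t·PV        t(t+1)·PV
  1     1,312.50     1,298.2196     1,298.2196       2,596.4392
  2     1,312.50     1,284.0945     2,568.1891       7,704.5673
  3     1,312.50     1,270.1232     3,810.3696      15,241.4783
  4     1,312.50     1,256.3038     5,025.2154      25,126.0769
  5     1,000.00       946.7694     4,733.8471      28,403.0826
  6     1,000.00       936.4683     5,618.8096      39,331.6673
  7    26,000.00    24,083.2591   168,582.8140   1,348,662.5120
  Σ                 31,075.2380   191,637.4643   1,467,065.8236
P = 31,075.2380.
Convexity = Σ t(t+1)·PV / [P·(1+y)²] = 1,467,065.8236 / (31,075.2380 × 1.022121) = 46.18839.

46.19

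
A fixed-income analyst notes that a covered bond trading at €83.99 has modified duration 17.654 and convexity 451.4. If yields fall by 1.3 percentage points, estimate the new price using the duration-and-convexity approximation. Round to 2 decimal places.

Duration effect: -D_mod·Δy = -17.654 × (-0.013) = +0.229502
Convexity effect: ½·C·(Δy)² = 0.5 × 451.4 × (-0.013)² = +0.0381433
ΔP/P ≈ +0.229502 + 0.0381433 = +0.2676453
New price ≈ 83.99 × (1 + 0.2676453) = 106.469528747.

€106.47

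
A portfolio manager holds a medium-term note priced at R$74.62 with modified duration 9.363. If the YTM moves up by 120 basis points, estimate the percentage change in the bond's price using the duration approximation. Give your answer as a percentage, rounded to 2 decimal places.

-11.24%

Duration approximation: ΔP/P ≈ -D_mod · Δy = -9.363 × (+0.012) = -0.112356.
As a percentage: -11.2356%.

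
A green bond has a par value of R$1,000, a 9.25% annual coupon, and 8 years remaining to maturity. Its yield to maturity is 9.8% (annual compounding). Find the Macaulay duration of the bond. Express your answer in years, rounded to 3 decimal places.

5.958 years

Periodic yield y = 0.098. Discount each cash flow and weight by its year:
  t   CF        PV=CF/(1+0.098)^t    t·PV
  1        92.50        84.2441        84.2441
  2        92.50        76.7250       153.4501
  3        92.50        69.8771       209.6312
  4        92.50        63.6403       254.5613
  5        92.50        57.9602       289.8011
  6        92.50        52.7871       316.7225
  7        92.50        48.0757       336.5297
  8     1,092.50       517.1336     4,137.0685
  Σ                    970.4430     5,782.0085
Price P = Σ PV = 970.4430.
Macaulay duration = Σ(t·PV) / P = 5,782.0085 / 970.4430 = 5.95811 years.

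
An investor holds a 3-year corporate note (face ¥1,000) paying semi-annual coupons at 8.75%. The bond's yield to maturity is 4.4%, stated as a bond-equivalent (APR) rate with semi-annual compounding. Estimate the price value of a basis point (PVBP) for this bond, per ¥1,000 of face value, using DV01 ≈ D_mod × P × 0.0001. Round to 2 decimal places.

Periodic yield y = 0.022.
  t   CF        PV=CF/(1+0.022)^t    t·PV
  1        43.75        42.8082        42.8082
  2        43.75        41.8867        83.7734
  3        43.75        40.9850       122.9551
  4        43.75        40.1028       160.4111
  5        43.75        39.2395       196.1976
  6     1,043.75       915.9908     5,495.9448
  Σ                  1,121.0131     6,102.0903
P = 1,121.0131; D_Mac = 5.44337 half-year periods = 2.72169 yrs; D_mod = 2.66310 yrs.
DV01 ≈ 2.66310 × 1,121.0131 × 0.0001 = 0.298537.

¥0.30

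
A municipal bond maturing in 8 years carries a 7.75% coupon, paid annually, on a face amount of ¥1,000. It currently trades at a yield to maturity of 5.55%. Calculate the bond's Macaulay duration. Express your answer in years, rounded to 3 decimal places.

Periodic yield y = 0.0555. Discount each cash flow and weight by its year:
  t   CF        PV=CF/(1+0.0555)^t    t·PV
  1        77.50        73.4249        73.4249
  2        77.50        69.5641       139.1282
  3        77.50        65.9063       197.7189
  4        77.50        62.4408       249.7634
  5        77.50        59.1576       295.7880
  6        77.50        56.0470       336.2819
  7        77.50        53.0999       371.6996
  8     1,077.50       699.4415     5,595.5318
  Σ                  1,139.0822     7,259.3367
Price P = Σ PV = 1,139.0822.
Macaulay duration = Σ(t·PV) / P = 7,259.3367 / 1,139.0822 = 6.37297 years.

6.373 years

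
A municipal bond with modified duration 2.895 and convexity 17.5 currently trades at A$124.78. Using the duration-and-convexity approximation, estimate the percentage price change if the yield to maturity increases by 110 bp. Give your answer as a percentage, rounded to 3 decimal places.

Duration effect: -D_mod·Δy = -2.895 × (+0.011) = -0.031845
Convexity effect: ½·C·(Δy)² = 0.5 × 17.5 × (0.011)² = +0.00105875
ΔP/P ≈ -0.031845 + 0.00105875 = -0.03078625
= -3.078625%.

-3.079%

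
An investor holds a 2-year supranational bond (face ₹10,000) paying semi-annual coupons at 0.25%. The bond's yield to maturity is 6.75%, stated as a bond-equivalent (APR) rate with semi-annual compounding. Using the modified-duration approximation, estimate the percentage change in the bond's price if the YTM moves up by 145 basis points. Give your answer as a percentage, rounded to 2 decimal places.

Periodic yield y = 0.03375. Modified duration first:
  t   CF        PV=CF/(1+0.03375)^t    t·PV
  1        12.50        12.0919        12.0919
  2        12.50        11.6971        23.3942
  3        12.50        11.3152        33.9457
  4    10,012.50     8,767.5942    35,070.3767
  Σ                  8,802.6984    35,139.8085
P = 8,802.6984; D_Mac = 3.99194 half-year periods = 1.99597 yrs; D_mod = 1.99597/(1+0.03375) = 1.93080 yrs.
ΔP/P ≈ -D_mod · Δy = -1.93080 × (+0.0145) = -0.027997 = -2.7997%.

-2.80%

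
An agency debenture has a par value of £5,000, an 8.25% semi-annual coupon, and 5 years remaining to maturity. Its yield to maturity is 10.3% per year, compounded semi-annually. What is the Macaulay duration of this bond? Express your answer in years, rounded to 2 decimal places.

Periodic yield y = 0.0515. Discount each cash flow and weight by its period:
  t   CF        PV=CF/(1+0.0515)^t    t·PV
  1       206.25       196.1484       196.1484
  2       206.25       186.5415       373.0829
  3       206.25       177.4051       532.2153
  4       206.25       168.7162       674.8649
  5       206.25       160.4529       802.2645
  6       206.25       152.5943       915.5658
  7       206.25       145.1206     1,015.8441
  8       206.25       138.0129     1,104.1034
  9       206.25       131.2534     1,181.2803
  10    5,206.25     3,150.8828    31,508.8279
  Σ                  4,607.1280    38,304.1975
Price P = Σ PV = 4,607.1280.
Macaulay duration = Σ(t·PV) / P = 38,304.1975 / 4,607.1280 = 8.31412 half-year periods.
In years: 8.31412 / 2 = 4.15706 years.

4.16 years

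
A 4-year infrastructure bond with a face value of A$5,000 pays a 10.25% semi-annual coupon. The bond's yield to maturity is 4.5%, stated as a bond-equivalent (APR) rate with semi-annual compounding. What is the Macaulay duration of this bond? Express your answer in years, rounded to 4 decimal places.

3.4442 years

Periodic yield y = 0.0225. Discount each cash flow and weight by its period:
  t   CF        PV=CF/(1+0.0225)^t    t·PV
  1       256.25       250.6112       250.6112
  2       256.25       245.0966       490.1931
  3       256.25       239.7033       719.1098
  4       256.25       234.4286       937.7144
  5       256.25       229.2700     1,146.3502
  6       256.25       224.2250     1,345.3498
  7       256.25       219.2909     1,535.0365
  8     5,256.25     4,399.1572    35,193.2575
  Σ                  6,041.7828    41,617.6225
Price P = Σ PV = 6,041.7828.
Macaulay duration = Σ(t·PV) / P = 41,617.6225 / 6,041.7828 = 6.88830 half-year periods.
In years: 6.88830 / 2 = 3.44415 years.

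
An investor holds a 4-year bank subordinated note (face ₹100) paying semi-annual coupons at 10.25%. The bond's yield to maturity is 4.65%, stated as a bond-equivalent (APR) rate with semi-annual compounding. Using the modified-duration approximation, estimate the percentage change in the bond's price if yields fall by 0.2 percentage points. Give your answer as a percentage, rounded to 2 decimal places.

Periodic yield y = 0.02325. Modified duration first:
  t   CF        PV=CF/(1+0.02325)^t    t·PV
  1        5.125         5.0086         5.0086
  2        5.125         4.8947         9.7895
  3        5.125         4.7835        14.3506
  4        5.125         4.6748        18.6994
  5        5.125         4.5686        22.8431
  6        5.125         4.4648        26.7889
  7        5.125         4.3634        30.5436
  8      105.125        87.4686       699.7485
  Σ                    120.2270       827.7720
P = 120.2270; D_Mac = 6.88507 half-year periods = 3.44254 yrs; D_mod = 3.44254/(1+0.02325) = 3.36432 yrs.
ΔP/P ≈ -D_mod · Δy = -3.36432 × (-0.002) = +0.006729 = +0.6729%.

+0.67%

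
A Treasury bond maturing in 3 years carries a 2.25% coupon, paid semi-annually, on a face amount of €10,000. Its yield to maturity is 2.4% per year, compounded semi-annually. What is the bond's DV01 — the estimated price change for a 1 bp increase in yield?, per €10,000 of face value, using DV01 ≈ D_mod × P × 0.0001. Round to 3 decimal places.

Periodic yield y = 0.012.
  t   CF        PV=CF/(1+0.012)^t    t·PV
  1       112.50       111.1660       111.1660
  2       112.50       109.8478       219.6957
  3       112.50       108.5453       325.6359
  4       112.50       107.2582       429.0328
  5       112.50       105.9864       529.9318
  6    10,112.50     9,414.0274    56,484.1646
  Σ                  9,956.8311    58,099.6267
P = 9,956.8311; D_Mac = 5.83515 half-year periods = 2.91758 yrs; D_mod = 2.88298 yrs.
DV01 ≈ 2.88298 × 9,956.8311 × 0.0001 = 2.870535.

€2.871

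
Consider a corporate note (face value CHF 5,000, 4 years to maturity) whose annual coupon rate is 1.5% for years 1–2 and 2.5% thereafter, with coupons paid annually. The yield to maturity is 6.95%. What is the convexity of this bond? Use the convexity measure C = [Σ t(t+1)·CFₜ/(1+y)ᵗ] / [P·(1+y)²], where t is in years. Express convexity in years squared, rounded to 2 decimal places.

With y = 0.0695:
  t   CF        PV=CF/(1+0.0695)^t    t·PV        t(t+1)·PV
  1        75.00        70.1262        70.1262         140.2525
  2        75.00        65.5692       131.1383         393.4150
  3       125.00       102.1804       306.5412       1,226.1649
  4     5,125.00     3,917.1546    15,668.6185      78,343.0923
  Σ                  4,155.0304    16,176.4243      80,102.9247
P = 4,155.0304.
Convexity = Σ t(t+1)·PV / [P·(1+y)²] = 80,102.9247 / (4,155.0304 × 1.143830) = 16.85437.

16.85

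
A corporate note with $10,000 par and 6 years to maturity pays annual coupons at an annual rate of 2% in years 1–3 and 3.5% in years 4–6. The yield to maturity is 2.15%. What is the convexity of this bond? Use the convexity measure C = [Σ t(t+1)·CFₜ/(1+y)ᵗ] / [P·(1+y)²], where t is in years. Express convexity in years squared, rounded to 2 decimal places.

37.35

With y = 0.0215:
  t   CF        PV=CF/(1+0.0215)^t    t·PV        t(t+1)·PV
  1       200.00       195.7905       195.7905         391.5810
  2       200.00       191.6696       383.3392       1,150.0176
  3       200.00       187.6354       562.9063       2,251.6253
  4       350.00       321.4508     1,285.8033       6,429.0167
  5       350.00       314.6851     1,573.4255       9,440.5532
  6    10,350.00     9,109.8269    54,658.9613     382,612.7291
  Σ                 10,321.0584    58,660.2262     402,275.5230
P = 10,321.0584.
Convexity = Σ t(t+1)·PV / [P·(1+y)²] = 402,275.5230 / (10,321.0584 × 1.043462) = 37.35275.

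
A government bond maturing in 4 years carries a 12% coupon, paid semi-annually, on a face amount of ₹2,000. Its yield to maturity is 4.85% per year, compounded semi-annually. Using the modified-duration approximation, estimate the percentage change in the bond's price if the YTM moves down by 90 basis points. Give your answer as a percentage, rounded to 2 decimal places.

Periodic yield y = 0.02425. Modified duration first:
  t   CF        PV=CF/(1+0.02425)^t    t·PV
  1       120.00       117.1589       117.1589
  2       120.00       114.3851       228.7701
  3       120.00       111.6769       335.0307
  4       120.00       109.0328       436.1314
  5       120.00       106.4514       532.2570
  6       120.00       103.9311       623.5864
  7       120.00       101.4704       710.2929
  8     2,120.00     1,750.2016    14,001.6129
  Σ                  2,514.3082    16,984.8403
P = 2,514.3082; D_Mac = 6.75527 half-year periods = 3.37764 yrs; D_mod = 3.37764/(1+0.02425) = 3.29767 yrs.
ΔP/P ≈ -D_mod · Δy = -3.29767 × (-0.009) = +0.029679 = +2.9679%.

+2.97%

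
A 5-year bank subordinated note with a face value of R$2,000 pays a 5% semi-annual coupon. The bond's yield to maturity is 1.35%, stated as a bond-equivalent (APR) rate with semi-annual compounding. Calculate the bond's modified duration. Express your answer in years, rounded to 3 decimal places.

4.503 years

Periodic yield y = 0.00675. First find Macaulay duration:
  t   CF        PV=CF/(1+0.00675)^t    t·PV
  1        50.00        49.6648        49.6648
  2        50.00        49.3318        98.6635
  3        50.00        49.0010       147.0030
  4        50.00        48.6725       194.6899
  5        50.00        48.3461       241.7307
  6        50.00        48.0220       288.1320
  7        50.00        47.7000       333.9001
  8        50.00        47.3802       379.0416
  9        50.00        47.0625       423.5628
  10    2,050.00     1,916.6265    19,166.2645
  Σ                  2,351.8074    21,322.6530
P = 2,351.8074; Macaulay duration = 21,322.6530 / 2,351.8074 = 9.06650 half-year periods = 4.53325 years.
Modified duration = D_Mac / (1 + y) = 4.53325 / 1.00675 = 4.50285 years.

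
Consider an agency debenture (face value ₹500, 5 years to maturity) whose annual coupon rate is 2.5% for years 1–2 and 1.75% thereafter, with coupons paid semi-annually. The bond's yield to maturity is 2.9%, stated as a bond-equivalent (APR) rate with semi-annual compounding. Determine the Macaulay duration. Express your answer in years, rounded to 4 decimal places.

Periodic yield y = 0.0145. Discount each cash flow and weight by its period:
  t   CF        PV=CF/(1+0.0145)^t    t·PV
  1        6.250         6.1607         6.1607
  2        6.250         6.0726        12.1452
  3        6.250         5.9858        17.9575
  4        6.250         5.9003        23.6011
  5        4.375         4.0712        20.3558
  6        4.375         4.0130        24.0778
  7        4.375         3.9556        27.6893
  8        4.375         3.8991        31.1926
  9        4.375         3.8433        34.5901
  10     504.375       436.7501     4,367.5013
  Σ                    480.6517     4,565.2713
Price P = Σ PV = 480.6517.
Macaulay duration = Σ(t·PV) / P = 4,565.2713 / 480.6517 = 9.49809 half-year periods.
In years: 9.49809 / 2 = 4.74904 years.

4.7490 years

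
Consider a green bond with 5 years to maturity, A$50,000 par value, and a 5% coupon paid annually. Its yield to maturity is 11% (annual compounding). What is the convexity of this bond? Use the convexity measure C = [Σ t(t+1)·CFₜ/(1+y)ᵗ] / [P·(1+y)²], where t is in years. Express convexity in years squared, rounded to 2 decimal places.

With y = 0.11:
  t   CF        PV=CF/(1+0.11)^t    t·PV        t(t+1)·PV
  1     2,500.00     2,252.2523     2,252.2523       4,504.5045
  2     2,500.00     2,029.0561     4,058.1122      12,174.3365
  3     2,500.00     1,827.9785     5,483.9354      21,935.7414
  4     2,500.00     1,646.8274     6,587.3097      32,936.5487
  5    52,500.00    31,156.1947   155,780.9736     934,685.8417
  Σ                 38,912.3089   174,162.5831   1,006,236.9728
P = 38,912.3089.
Convexity = Σ t(t+1)·PV / [P·(1+y)²] = 1,006,236.9728 / (38,912.3089 × 1.232100) = 20.98782.

20.99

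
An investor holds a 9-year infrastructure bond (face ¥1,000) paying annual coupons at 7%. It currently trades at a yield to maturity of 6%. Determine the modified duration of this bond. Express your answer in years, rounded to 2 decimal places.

6.65 years

Periodic yield y = 0.06. First find Macaulay duration:
  t   CF        PV=CF/(1+0.06)^t    t·PV
  1        70.00        66.0377        66.0377
  2        70.00        62.2998       124.5995
  3        70.00        58.7733       176.3200
  4        70.00        55.4466       221.7862
  5        70.00        52.3081       261.5404
  6        70.00        49.3472       296.0834
  7        70.00        46.5540       325.8780
  8        70.00        43.9189       351.3509
  9     1,070.00       633.3314     5,699.9822
  Σ                  1,068.0169     7,523.5784
P = 1,068.0169; Macaulay duration = 7,523.5784 / 1,068.0169 = 7.04444 years.
Modified duration = D_Mac / (1 + y) = 7.04444 / 1.06 = 6.64570 years.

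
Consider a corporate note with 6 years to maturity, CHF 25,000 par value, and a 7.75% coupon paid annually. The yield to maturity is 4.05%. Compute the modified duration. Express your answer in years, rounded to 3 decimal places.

4.912 years

Periodic yield y = 0.0405. First find Macaulay duration:
  t   CF        PV=CF/(1+0.0405)^t    t·PV
  1     1,937.50     1,862.0855     1,862.0855
  2     1,937.50     1,789.6065     3,579.2129
  3     1,937.50     1,719.9486     5,159.8457
  4     1,937.50     1,653.0020     6,612.0079
  5     1,937.50     1,588.6612     7,943.3060
  6    26,937.50    21,227.7899   127,366.7393
  Σ                 29,841.0936   152,523.1973
P = 29,841.0936; Macaulay duration = 152,523.1973 / 29,841.0936 = 5.11118 years.
Modified duration = D_Mac / (1 + y) = 5.11118 / 1.0405 = 4.91223 years.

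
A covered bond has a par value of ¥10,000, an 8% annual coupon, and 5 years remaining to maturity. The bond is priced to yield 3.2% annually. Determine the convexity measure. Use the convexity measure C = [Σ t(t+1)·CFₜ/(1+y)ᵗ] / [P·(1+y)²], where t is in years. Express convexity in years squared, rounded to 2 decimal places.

With y = 0.032:
  t   CF        PV=CF/(1+0.032)^t    t·PV        t(t+1)·PV
  1       800.00       775.1938       775.1938       1,550.3876
  2       800.00       751.1568     1,502.3136       4,506.9407
  3       800.00       727.8651     2,183.5953       8,734.3812
  4       800.00       705.2956     2,821.1826      14,105.9128
  5    10,800.00     9,226.2511    46,131.2554     276,787.5323
  Σ                 12,185.7624    53,413.5406     305,685.1545
P = 12,185.7624.
Convexity = Σ t(t+1)·PV / [P·(1+y)²] = 305,685.1545 / (12,185.7624 × 1.065024) = 23.55387.

23.55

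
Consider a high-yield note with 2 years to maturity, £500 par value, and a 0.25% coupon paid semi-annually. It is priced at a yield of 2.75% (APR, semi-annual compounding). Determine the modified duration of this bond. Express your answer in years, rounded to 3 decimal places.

1.969 years

Periodic yield y = 0.01375. First find Macaulay duration:
  t   CF        PV=CF/(1+0.01375)^t    t·PV
  1        0.625         0.6165         0.6165
  2        0.625         0.6082         1.2163
  3        0.625         0.5999         1.7997
  4      500.625       474.0117     1,896.0468
  Σ                    475.8363     1,899.6794
P = 475.8363; Macaulay duration = 1,899.6794 / 475.8363 = 3.99230 half-year periods = 1.99615 years.
Modified duration = D_Mac / (1 + y) = 1.99615 / 1.01375 = 1.96907 years.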